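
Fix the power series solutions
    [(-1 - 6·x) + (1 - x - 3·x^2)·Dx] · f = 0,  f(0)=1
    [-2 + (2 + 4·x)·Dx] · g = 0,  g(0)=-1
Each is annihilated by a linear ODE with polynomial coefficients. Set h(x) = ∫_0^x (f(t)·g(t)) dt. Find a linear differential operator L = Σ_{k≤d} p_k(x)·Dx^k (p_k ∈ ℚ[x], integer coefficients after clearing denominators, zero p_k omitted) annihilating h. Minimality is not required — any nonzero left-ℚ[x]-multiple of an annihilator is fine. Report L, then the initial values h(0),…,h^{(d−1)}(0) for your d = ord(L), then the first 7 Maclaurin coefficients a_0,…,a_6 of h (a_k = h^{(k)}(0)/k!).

L = (2 + 7·x + 9·x^2)·Dx + (-1 - x + 5·x^2 + 6·x^3)·Dx^2  (order 2).
h: a_k = 0, -1, -1, -3/2, -11/4, -191/40, -77/8, …
ICs: h(0) = 0, h′(0) = -1.

f: a_k = 1, 1, 4, 7, 19, 40, 97, …
g: a_k = -1, -1, 1/2, -1/2, 5/8, -7/8, 21/16, …
f·g: L₀ = L_f ⊗_s L_g, ord ≤ 1·1.
h=∫h₀ ⇒ L = L₀·Dx.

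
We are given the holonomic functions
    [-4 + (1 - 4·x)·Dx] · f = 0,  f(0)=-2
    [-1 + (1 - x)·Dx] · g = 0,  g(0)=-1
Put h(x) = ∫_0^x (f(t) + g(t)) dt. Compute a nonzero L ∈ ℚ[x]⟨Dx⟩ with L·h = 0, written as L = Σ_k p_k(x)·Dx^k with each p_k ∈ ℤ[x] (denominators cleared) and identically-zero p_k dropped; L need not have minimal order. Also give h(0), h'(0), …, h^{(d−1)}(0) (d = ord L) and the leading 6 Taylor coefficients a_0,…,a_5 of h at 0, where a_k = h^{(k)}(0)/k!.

L = -8·Dx + (10 - 16·x)·Dx^2 + (-1 + 5·x - 4·x^2)·Dx^3  (order 3).
h: a_k = 0, -3, -9/2, -11, -129/4, -513/5, …
ICs: h(0) = 0, h′(0) = -3, h′′(0) = -9.

f: a_k = -2, -8, -32, -128, -512, -2048, …
g: a_k = -1, -1, -1, -1, -1, -1, …
f+g: L₀ = lclm(L_f,L_g), ord ≤ 1+1.
h=∫₀ˣh₀: take L = L₀·Dx.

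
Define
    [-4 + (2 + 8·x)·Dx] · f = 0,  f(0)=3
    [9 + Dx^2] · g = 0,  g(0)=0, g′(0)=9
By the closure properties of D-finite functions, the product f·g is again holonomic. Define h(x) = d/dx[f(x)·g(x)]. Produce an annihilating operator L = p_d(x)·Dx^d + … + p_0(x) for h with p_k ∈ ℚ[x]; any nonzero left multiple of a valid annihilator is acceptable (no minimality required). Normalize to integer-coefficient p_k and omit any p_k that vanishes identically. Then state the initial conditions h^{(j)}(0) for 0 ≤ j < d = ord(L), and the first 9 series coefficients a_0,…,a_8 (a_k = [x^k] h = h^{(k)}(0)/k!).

f: a_k = 3, 6, -6, 12, -30, 84, -252, 792, -2574, …
g: a_k = 0, 9, 0, -27/2, 0, 243/40, 0, -729/560, 0, …
Sym-product of L_f,L_g gives L₀ (≤ ord 2).
Derive L from L₀ (diff closure).
L = (131 + 1392·x + 4512·x^2 + 6912·x^3 + 6912·x^4) + (4 - 80·x - 576·x^2 - 768·x^3)·Dx + (7 + 80·x + 352·x^2 + 768·x^3 + 768·x^4)·Dx^2  (order 2).
h: a_k = 27, 108, -567/2, 108, -6831/8, 37827/10, -1065879/80, 339309/7, -803898189/4480, …
ICs: h(0) = 27, h′(0) = 108.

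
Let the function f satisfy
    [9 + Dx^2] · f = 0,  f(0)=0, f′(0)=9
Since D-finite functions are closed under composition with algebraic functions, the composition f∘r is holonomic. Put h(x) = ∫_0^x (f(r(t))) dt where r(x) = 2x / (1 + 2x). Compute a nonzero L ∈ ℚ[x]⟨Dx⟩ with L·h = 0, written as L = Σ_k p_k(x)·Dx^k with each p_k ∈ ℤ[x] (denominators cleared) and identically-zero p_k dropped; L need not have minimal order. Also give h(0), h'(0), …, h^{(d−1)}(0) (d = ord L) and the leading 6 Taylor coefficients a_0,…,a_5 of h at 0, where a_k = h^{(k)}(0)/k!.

f: a_k = 0, 9, 0, -27/2, 0, 243/40, …
L₀ from L_f via x↦r, Dx↦r'^{-1}Dx.
Integrate: L := L₀·Dx.
L = 36·Dx + (4 + 24·x + 48·x^2 + 32·x^3)·Dx^2 + (1 + 8·x + 24·x^2 + 32·x^3 + 16·x^4)·Dx^3  (order 3).
h: a_k = 0, 0, 9, -12, -9, 504/5, …
ICs: h(0) = 0, h′(0) = 0, h′′(0) = 18.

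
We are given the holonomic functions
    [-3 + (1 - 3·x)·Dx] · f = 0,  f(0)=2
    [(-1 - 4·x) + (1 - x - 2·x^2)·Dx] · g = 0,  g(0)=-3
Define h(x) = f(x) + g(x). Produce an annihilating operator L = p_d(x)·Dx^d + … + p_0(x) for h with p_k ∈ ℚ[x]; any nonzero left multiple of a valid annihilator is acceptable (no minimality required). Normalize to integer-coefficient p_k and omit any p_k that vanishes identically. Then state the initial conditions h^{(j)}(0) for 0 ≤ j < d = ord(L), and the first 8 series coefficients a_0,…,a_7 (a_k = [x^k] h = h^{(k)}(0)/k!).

f: a_k = 2, 6, 18, 54, 162, 486, 1458, 4374, …
g: a_k = -3, -3, -9, -15, -33, -63, -129, -255, …
L₀ := lclm(L_f,L_g); ord L₀ ≤ 1+1.
L = (-36·x + 36·x^2 - 36·x^3) + (6 - 6·x - 30·x^2 + 54·x^3 - 72·x^4)·Dx + (-1 + 6·x - 12·x^2 + 8·x^3 + 9·x^4 - 18·x^5)·Dx^2  (order 2).
h: a_k = -1, 3, 9, 39, 129, 423, 1329, 4119, …
ICs: h(0) = -1, h′(0) = 3.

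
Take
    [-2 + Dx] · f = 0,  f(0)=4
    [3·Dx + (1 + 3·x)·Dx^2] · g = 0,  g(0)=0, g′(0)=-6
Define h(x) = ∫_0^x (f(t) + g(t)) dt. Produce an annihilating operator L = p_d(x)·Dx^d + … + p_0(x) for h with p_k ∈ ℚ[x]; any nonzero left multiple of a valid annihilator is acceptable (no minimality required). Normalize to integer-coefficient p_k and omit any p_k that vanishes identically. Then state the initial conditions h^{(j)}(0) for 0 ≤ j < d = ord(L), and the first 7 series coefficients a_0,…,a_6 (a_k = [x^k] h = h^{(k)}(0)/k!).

L = (-48 - 36·x)·Dx^2 + (14 - 24·x - 36·x^2)·Dx^3 + (5 + 21·x + 18·x^2)·Dx^4  (order 4).
h: a_k = 0, 4, 1, 17/3, -19/6, 259/30, -721/45, …
ICs: h(0) = 0, h′(0) = 4, h′′(0) = 2, h′′′(0) = 34.

f: a_k = 4, 8, 8, 16/3, 8/3, 16/15, 16/45, …
g: a_k = 0, -6, 9, -18, 81/2, -486/5, 243, …
L₀ := lclm(L_f,L_g); ord L₀ ≤ 1+2.
h=∫₀ˣh₀: take L = L₀·Dx.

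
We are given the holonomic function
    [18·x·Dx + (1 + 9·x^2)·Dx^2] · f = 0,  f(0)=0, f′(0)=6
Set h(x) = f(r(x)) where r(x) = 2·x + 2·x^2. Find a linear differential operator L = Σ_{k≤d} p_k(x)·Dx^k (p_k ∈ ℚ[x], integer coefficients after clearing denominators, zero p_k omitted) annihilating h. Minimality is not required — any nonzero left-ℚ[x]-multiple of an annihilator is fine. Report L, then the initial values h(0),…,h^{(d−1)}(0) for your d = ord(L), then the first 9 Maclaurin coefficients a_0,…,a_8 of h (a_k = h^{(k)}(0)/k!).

f: a_k = 0, 6, 0, -18, 0, 486/5, 0, -4374/7, 0, …
L₀ from L_f via x↦r, Dx↦r'^{-1}Dx.
L = (-2 + 72·x + 288·x^2 + 432·x^3 + 216·x^4)·Dx + (1 + 2·x + 36·x^2 + 144·x^3 + 180·x^4 + 72·x^5)·Dx^2  (order 2).
h: a_k = 0, 12, 12, -144, -432, 13392/5, 15408, -342144/7, -528768, …
ICs: h(0) = 0, h′(0) = 12.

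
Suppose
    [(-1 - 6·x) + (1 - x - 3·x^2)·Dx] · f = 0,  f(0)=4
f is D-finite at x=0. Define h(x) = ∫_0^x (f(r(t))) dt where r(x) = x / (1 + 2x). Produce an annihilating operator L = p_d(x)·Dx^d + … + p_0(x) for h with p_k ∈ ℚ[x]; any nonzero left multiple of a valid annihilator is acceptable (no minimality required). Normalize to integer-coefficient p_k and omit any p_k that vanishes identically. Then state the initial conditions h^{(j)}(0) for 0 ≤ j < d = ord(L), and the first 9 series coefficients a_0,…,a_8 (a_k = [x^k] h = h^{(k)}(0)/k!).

L = (1 + 8·x)·Dx + (-1 - 5·x - 5·x^2 + 2·x^3)·Dx^2  (order 2).
h: a_k = 0, 4, 2, 8/3, -5, 68/5, -112/3, 740/7, -611/2, …
ICs: h(0) = 0, h′(0) = 4.

f: a_k = 4, 4, 16, 28, 76, 160, 388, 868, 2032, …
L₀ from L_f via x↦r, Dx↦r'^{-1}Dx.
∫: right-multiply L₀ by Dx.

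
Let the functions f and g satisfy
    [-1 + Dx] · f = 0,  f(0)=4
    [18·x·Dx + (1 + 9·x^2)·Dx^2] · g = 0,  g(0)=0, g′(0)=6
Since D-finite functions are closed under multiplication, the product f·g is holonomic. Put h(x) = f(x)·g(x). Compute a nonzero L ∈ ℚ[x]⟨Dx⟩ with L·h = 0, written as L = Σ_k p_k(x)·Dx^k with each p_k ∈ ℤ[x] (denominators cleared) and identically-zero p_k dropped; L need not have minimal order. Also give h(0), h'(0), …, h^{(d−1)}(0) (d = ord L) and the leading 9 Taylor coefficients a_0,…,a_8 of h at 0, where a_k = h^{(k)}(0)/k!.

f: a_k = 4, 4, 2, 2/3, 1/6, 1/30, 1/180, 1/1260, 1/10080, …
g: a_k = 0, 6, 0, -18, 0, 486/5, 0, -4374/7, 0, …
h₀=f·g: eliminate ⇒ L₀, order ≤ 1·2.
L = (1 - 18·x + 9·x^2) + (-2 + 18·x - 18·x^2)·Dx + (1 + 9·x^2)·Dx^2  (order 2).
h: a_k = 0, 24, 24, -60, -68, 1769/5, 377, -484679/210, -511397/210, …
ICs: h(0) = 0, h′(0) = 24.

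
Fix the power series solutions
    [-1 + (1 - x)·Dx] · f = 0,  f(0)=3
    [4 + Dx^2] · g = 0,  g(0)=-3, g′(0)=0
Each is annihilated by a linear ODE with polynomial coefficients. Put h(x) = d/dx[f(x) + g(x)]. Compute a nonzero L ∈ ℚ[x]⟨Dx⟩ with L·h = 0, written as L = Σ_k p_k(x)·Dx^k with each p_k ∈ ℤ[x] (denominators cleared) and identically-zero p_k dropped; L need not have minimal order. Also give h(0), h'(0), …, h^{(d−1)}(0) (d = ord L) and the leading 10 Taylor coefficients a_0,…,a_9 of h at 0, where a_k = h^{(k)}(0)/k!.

f: a_k = 3, 3, 3, 3, 3, 3, 3, 3, 3, 3, …
g: a_k = -3, 0, 6, 0, -2, 0, 4/15, 0, -2/105, 0, …
f+g: L₀ = lclm(L_f,L_g), ord ≤ 1+2.
h=h₀': d/dx-closure on L₀ ⇒ L.
L = (64 - 32·x + 16·x^2) + (-20 + 36·x - 24·x^2 + 8·x^3)·Dx + (16 - 8·x + 4·x^2)·Dx^2 + (-5 + 9·x - 6·x^2 + 2·x^3)·Dx^3  (order 3).
h: a_k = 3, 18, 9, 4, 15, 98/5, 21, 2504/105, 27, 28358/945, …
ICs: h(0) = 3, h′(0) = 18, h′′(0) = 18.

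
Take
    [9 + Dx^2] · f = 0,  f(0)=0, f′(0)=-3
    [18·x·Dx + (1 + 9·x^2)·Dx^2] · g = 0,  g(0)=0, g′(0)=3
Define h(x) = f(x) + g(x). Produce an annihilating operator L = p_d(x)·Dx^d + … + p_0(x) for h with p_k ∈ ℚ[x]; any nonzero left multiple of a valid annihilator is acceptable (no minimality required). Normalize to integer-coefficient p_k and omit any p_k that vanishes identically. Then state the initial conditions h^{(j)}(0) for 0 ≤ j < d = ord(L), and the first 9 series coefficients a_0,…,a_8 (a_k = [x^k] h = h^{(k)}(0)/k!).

f: a_k = 0, -3, 0, 9/2, 0, -81/40, 0, 243/560, 0, …
g: a_k = 0, 3, 0, -9, 0, 243/5, 0, -2187/7, 0, …
f+g: L₀ = lclm(L_f,L_g), ord ≤ 2+2.
L = (-1782·x + 20412·x^3 + 13122·x^5)·Dx + (-9 + 567·x^2 + 6561·x^4 + 6561·x^6)·Dx^2 + (-198·x + 2268·x^3 + 1458·x^5)·Dx^3 + (-1 + 63·x^2 + 729·x^4 + 729·x^6)·Dx^4  (order 4).
h: a_k = 0, 0, 0, -9/2, 0, 1863/40, 0, -174717/560, 0, …
ICs: h(0) = 0, h′(0) = 0, h′′(0) = 0, h′′′(0) = -27.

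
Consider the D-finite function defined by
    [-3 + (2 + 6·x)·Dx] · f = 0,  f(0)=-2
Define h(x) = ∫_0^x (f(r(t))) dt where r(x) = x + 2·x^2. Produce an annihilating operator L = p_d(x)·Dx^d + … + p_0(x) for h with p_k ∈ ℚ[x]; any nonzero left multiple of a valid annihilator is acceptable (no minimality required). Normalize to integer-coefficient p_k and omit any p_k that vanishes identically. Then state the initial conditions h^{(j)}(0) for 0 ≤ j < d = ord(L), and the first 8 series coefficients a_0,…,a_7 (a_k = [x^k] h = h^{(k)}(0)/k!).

L = (-3 - 12·x)·Dx + (2 + 6·x + 12·x^2)·Dx^2  (order 2).
h: a_k = 0, -2, -3/2, -5/4, 45/32, -63/64, -135/256, 11205/3584, …
ICs: h(0) = 0, h′(0) = -2.

f: a_k = -2, -3, 9/4, -27/8, 405/64, -1701/128, 15309/512, -72171/1024, …
Change of var in L_f (x↦r) gives L₀.
Integrate: L := L₀·Dx.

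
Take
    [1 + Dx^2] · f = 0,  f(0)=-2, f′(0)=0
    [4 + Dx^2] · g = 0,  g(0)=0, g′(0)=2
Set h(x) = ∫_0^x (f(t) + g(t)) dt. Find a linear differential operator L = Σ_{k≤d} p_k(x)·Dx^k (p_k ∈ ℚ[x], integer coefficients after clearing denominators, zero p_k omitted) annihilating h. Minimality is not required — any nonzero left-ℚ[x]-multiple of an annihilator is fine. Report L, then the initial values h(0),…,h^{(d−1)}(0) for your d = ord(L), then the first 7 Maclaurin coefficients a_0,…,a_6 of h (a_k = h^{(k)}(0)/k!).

L = 4·Dx + 5·Dx^3 + Dx^5  (order 5).
h: a_k = 0, -2, 1, 1/3, -1/3, -1/60, 2/45, …
ICs: h(0) = 0, h′(0) = -2, h′′(0) = 2, h′′′(0) = 2, h′′′′(0) = -8.

f: a_k = -2, 0, 1, 0, -1/12, 0, 1/360, …
g: a_k = 0, 2, 0, -4/3, 0, 4/15, 0, …
h₀=f+g: left-lcm gives L₀, ord ≤ 4.
h=∫h₀ ⇒ L = L₀·Dx.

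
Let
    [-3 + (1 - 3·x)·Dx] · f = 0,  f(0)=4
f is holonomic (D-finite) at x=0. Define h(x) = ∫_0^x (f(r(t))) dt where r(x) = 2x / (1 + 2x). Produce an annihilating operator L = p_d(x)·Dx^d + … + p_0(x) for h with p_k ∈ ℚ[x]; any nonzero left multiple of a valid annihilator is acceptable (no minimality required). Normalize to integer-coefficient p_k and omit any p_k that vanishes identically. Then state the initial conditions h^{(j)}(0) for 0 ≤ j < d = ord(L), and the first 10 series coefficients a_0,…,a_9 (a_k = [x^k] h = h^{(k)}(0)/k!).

f: a_k = 4, 12, 36, 108, 324, 972, 2916, 8748, 26244, 78732, …
Substitute x→r, Dx→(1/r')Dx; clear ⇒ L₀.
Integrate: L := L₀·Dx.
L = 6·Dx + (-1 + 2·x + 8·x^2)·Dx^2  (order 2).
h: a_k = 0, 4, 12, 32, 96, 1536/5, 1024, 24576/7, 12288, 131072/3, …
ICs: h(0) = 0, h′(0) = 4.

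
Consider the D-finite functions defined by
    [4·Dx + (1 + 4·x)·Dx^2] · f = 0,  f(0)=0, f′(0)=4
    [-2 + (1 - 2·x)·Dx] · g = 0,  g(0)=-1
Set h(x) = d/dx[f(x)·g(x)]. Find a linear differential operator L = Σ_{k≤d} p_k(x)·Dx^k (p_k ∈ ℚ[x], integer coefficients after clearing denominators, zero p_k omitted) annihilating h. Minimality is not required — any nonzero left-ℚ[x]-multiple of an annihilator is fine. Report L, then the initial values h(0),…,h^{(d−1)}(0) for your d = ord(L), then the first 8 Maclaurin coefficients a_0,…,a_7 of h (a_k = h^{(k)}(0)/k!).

L = 32 + (-2 + 40·x)·Dx + (-1 - 2·x + 8·x^2)·Dx^2  (order 2).
h: a_k = -4, 0, -64, 256/3, -2432/3, 10752/5, -56832/5, 1384448/35, …
ICs: h(0) = -4, h′(0) = 0.

f: a_k = 0, 4, -8, 64/3, -64, 1024/5, -2048/3, 16384/7, …
g: a_k = -1, -2, -4, -8, -16, -32, -64, -128, …
h₀=f·g: eliminate ⇒ L₀, order ≤ 2·1.
Derive L from L₀ (diff closure).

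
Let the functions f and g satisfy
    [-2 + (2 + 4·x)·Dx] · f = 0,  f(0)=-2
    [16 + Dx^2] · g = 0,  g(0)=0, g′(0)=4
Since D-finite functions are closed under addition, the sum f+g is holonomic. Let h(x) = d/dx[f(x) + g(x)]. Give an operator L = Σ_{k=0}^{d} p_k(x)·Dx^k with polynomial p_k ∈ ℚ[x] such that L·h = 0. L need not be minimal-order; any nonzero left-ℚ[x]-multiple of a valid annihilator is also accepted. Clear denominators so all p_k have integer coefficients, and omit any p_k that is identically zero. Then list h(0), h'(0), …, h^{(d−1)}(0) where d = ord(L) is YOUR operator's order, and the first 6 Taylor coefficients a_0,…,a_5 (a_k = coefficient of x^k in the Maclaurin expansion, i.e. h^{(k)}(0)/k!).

L = (-496 - 1024·x - 1024·x^2) + (-304 - 1632·x - 3072·x^2 - 2048·x^3)·Dx + (-31 - 64·x - 64·x^2)·Dx^2 + (-19 - 102·x - 192·x^2 - 128·x^3)·Dx^3  (order 3).
h: a_k = 2, 2, -35, 5, 407/12, 63/4, …
ICs: h(0) = 2, h′(0) = 2, h′′(0) = -70.

f: a_k = -2, -2, 1, -1, 5/4, -7/4, …
g: a_k = 0, 4, 0, -32/3, 0, 128/15, …
L₀ := lclm(L_f,L_g); ord L₀ ≤ 1+2.
Differentiate: ansatz ord ≤ ord L₀ ⇒ L.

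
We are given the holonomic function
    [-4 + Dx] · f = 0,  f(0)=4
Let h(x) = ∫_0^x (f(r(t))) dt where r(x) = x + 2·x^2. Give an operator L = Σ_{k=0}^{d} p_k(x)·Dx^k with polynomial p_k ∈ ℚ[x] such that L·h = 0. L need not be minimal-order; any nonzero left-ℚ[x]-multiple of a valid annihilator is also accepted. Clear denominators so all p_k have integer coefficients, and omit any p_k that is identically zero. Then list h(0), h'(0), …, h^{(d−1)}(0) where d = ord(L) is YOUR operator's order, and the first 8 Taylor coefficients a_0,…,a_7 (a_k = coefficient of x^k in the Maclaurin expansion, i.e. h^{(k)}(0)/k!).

L = (-4 - 16·x)·Dx + Dx^2  (order 2).
h: a_k = 0, 4, 8, 64/3, 128/3, 256/3, 6656/45, 77824/315, …
ICs: h(0) = 0, h′(0) = 4.

f: a_k = 4, 16, 32, 128/3, 128/3, 512/15, 1024/45, 4096/315, …
f∘r: x↦r, Dx↦Dx/r' in L_f ⇒ L₀.
∫: right-multiply L₀ by Dx.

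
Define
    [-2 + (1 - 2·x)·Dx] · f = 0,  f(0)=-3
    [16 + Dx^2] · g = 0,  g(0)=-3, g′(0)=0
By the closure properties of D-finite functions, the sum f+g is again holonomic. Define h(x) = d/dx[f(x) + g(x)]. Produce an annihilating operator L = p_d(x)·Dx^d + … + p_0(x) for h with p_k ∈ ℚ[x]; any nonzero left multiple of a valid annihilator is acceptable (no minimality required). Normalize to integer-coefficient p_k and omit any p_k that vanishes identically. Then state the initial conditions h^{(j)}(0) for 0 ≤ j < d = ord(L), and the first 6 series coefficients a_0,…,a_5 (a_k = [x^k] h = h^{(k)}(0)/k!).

f: a_k = -3, -6, -12, -24, -48, -96, …
g: a_k = -3, 0, 24, 0, -32, 0, …
f+g: L₀ = lclm(L_f,L_g), ord ≤ 1+2.
h₀' ⇒ L via d/dx closure of L₀.
L = (512 - 512·x + 512·x^2) + (-80 + 288·x - 384·x^2 + 256·x^3)·Dx + (32 - 32·x + 32·x^2)·Dx^2 + (-5 + 18·x - 24·x^2 + 16·x^3)·Dx^3  (order 3).
h: a_k = -6, 24, -72, -320, -480, -5248/5, …
ICs: h(0) = -6, h′(0) = 24, h′′(0) = -144.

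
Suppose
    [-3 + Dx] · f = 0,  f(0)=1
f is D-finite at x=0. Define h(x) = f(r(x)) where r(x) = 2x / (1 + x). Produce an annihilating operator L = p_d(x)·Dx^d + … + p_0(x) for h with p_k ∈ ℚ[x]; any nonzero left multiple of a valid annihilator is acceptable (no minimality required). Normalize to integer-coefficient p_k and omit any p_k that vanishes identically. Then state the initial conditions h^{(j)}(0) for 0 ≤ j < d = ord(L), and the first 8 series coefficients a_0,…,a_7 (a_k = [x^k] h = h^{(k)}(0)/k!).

f: a_k = 1, 3, 9/2, 9/2, 27/8, 81/40, 81/80, 243/560, …
L₀ from L_f via x↦r, Dx↦r'^{-1}Dx.
L = -6 + (1 + 2·x + x^2)·Dx  (order 1).
h: a_k = 1, 6, 12, 6, -6, -6/5, 24/5, -114/35, …
ICs: h(0) = 1.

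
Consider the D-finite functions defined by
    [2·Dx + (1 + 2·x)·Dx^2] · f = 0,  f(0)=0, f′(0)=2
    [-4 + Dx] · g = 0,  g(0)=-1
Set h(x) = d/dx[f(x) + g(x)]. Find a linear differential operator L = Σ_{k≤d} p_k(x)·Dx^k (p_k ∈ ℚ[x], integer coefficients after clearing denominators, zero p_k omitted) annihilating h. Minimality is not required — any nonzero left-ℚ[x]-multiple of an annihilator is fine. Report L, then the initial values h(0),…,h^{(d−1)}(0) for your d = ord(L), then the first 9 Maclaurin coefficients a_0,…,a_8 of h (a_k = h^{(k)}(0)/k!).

L = (-32 - 32·x) + (-4 - 32·x - 32·x^2)·Dx + (3 + 10·x + 8·x^2)·Dx^2  (order 2).
h: a_k = -2, -20, -24, -176/3, -32/3, -1472/15, 4736/45, -84736/315, 159232/315, …
ICs: h(0) = -2, h′(0) = -20.

f: a_k = 0, 2, -2, 8/3, -4, 32/5, -32/3, 128/7, -32, …
g: a_k = -1, -4, -8, -32/3, -32/3, -128/15, -256/45, -1024/315, -512/315, …
Weyl lclm of L_f,L_g ⇒ L₀ (ord ≤ 3).
h=h₀': d/dx-closure on L₀ ⇒ L.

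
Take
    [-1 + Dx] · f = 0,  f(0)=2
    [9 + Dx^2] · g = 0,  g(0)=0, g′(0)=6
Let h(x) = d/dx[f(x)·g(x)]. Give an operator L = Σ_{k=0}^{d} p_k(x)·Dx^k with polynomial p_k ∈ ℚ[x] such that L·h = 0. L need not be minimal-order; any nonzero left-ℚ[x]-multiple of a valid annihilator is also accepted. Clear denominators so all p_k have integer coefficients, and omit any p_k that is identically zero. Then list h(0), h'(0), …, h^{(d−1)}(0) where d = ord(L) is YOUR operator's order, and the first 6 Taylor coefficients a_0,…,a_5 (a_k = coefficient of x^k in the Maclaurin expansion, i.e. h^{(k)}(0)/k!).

f: a_k = 2, 2, 1, 1/3, 1/12, 1/60, …
g: a_k = 0, 6, 0, -9, 0, 81/20, …
L₀ := L_f ⊗_s L_g (sym. prod.), ord ≤ 2.
h₀' ⇒ L via d/dx closure of L₀.
L = 10 - 2·Dx + Dx^2  (order 2).
h: a_k = 12, 24, -36, -64, -2, 156/5, …
ICs: h(0) = 12, h′(0) = 24.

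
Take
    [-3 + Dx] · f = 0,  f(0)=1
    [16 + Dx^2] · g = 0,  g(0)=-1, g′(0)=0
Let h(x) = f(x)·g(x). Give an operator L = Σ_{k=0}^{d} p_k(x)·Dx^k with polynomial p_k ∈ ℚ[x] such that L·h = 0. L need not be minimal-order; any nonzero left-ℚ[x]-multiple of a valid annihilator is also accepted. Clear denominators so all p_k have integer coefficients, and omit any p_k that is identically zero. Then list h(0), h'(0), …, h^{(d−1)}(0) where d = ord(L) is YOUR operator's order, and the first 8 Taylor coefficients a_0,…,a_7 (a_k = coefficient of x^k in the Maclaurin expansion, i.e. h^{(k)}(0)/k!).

f: a_k = 1, 3, 9/2, 9/2, 27/8, 81/40, 81/80, 243/560, …
g: a_k = -1, 0, 8, 0, -32/3, 0, 256/45, 0, …
L₀ := L_f ⊗_s L_g (sym. prod.), ord ≤ 2.
L = 25 - 6·Dx + Dx^2  (order 2).
h: a_k = -1, -3, 7/2, 39/2, 527/24, 79/40, -11753/720, -25481/1680, …
ICs: h(0) = -1, h′(0) = -3.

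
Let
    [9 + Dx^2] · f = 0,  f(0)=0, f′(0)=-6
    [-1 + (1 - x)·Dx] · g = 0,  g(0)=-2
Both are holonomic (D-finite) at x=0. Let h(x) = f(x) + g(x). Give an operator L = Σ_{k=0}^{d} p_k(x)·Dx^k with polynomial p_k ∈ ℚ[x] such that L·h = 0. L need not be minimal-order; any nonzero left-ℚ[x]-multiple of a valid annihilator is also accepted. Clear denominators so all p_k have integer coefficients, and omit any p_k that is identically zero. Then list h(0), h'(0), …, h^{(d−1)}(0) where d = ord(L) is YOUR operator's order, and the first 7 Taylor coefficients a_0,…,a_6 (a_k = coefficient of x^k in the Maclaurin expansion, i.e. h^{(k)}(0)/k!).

L = (-135 + 162·x - 81·x^2) + (99 - 261·x + 243·x^2 - 81·x^3)·Dx + (-15 + 18·x - 9·x^2)·Dx^2 + (11 - 29·x + 27·x^2 - 9·x^3)·Dx^3  (order 3).
h: a_k = -2, -8, -2, 7, -2, -121/20, -2, …
ICs: h(0) = -2, h′(0) = -8, h′′(0) = -4.

f: a_k = 0, -6, 0, 9, 0, -81/20, 0, …
g: a_k = -2, -2, -2, -2, -2, -2, -2, …
h₀=f+g: left-lcm gives L₀, ord ≤ 3.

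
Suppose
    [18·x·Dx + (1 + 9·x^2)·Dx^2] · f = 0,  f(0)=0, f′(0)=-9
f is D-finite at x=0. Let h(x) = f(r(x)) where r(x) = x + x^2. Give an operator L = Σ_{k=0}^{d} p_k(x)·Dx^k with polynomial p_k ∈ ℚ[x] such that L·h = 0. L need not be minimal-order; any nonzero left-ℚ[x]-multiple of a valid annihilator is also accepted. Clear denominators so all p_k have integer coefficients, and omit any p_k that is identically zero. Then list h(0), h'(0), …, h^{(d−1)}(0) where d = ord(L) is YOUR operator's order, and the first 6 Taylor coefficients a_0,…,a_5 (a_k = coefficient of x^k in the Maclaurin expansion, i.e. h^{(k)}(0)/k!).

L = (-2 + 18·x + 72·x^2 + 108·x^3 + 54·x^4)·Dx + (1 + 2·x + 9·x^2 + 36·x^3 + 45·x^4 + 18·x^5)·Dx^2  (order 2).
h: a_k = 0, -9, -9, 27, 81, -324/5, …
ICs: h(0) = 0, h′(0) = -9.

f: a_k = 0, -9, 0, 27, 0, -729/5, …
h₀=f(r): pull back L_f along r ⇒ L₀.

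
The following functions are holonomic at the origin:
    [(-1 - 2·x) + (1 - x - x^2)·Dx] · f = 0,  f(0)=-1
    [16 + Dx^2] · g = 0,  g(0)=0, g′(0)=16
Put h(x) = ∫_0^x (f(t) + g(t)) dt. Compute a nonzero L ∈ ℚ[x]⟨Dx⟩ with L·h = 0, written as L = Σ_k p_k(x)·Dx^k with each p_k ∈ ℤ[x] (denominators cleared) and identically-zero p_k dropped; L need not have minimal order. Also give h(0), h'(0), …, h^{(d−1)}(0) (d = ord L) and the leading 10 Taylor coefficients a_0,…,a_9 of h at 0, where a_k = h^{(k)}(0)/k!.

L = (272 + 384·x - 352·x^2 + 192·x^3 + 640·x^4 + 256·x^5)·Dx + (-160 + 368·x + 32·x^2 - 544·x^3 + 48·x^4 + 384·x^5 + 128·x^6)·Dx^2 + (17 + 24·x - 22·x^2 + 12·x^3 + 40·x^4 + 16·x^5)·Dx^3 + (-10 + 23·x + 2·x^2 - 34·x^3 + 3·x^4 + 24·x^5 + 8·x^6)·Dx^4  (order 4).
h: a_k = 0, -1, 15/2, -2/3, -137/12, -1, 196/45, -13/7, -10711/2520, -34/9, …
ICs: h(0) = 0, h′(0) = -1, h′′(0) = 15, h′′′(0) = -4.

f: a_k = -1, -1, -2, -3, -5, -8, -13, -21, -34, -55, …
g: a_k = 0, 16, 0, -128/3, 0, 512/15, 0, -4096/315, 0, 8192/2835, …
h₀=f+g: left-lcm gives L₀, ord ≤ 3.
∫: right-multiply L₀ by Dx.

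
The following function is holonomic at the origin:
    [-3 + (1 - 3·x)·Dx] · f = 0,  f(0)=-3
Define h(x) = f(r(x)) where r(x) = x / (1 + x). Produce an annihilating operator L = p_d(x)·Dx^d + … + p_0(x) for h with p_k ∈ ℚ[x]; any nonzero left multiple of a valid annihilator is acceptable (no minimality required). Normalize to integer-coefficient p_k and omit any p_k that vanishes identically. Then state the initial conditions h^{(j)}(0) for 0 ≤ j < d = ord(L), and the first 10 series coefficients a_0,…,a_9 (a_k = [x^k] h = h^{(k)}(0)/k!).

f: a_k = -3, -9, -27, -81, -243, -729, -2187, -6561, -19683, -59049, …
Substitute x→r, Dx→(1/r')Dx; clear ⇒ L₀.
L = 3 + (-1 + x + 2·x^2)·Dx  (order 1).
h: a_k = -3, -9, -18, -36, -72, -144, -288, -576, -1152, -2304, …
ICs: h(0) = -3.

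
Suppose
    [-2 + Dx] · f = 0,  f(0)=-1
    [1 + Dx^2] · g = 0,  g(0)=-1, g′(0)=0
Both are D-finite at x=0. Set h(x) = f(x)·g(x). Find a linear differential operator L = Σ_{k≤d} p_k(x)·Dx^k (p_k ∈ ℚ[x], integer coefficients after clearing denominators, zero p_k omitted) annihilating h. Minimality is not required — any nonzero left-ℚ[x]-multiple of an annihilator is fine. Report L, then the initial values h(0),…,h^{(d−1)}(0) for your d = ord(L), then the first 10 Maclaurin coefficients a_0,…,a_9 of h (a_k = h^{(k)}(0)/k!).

f: a_k = -1, -2, -2, -4/3, -2/3, -4/15, -4/45, -8/315, -2/315, -4/2835, …
g: a_k = -1, 0, 1/2, 0, -1/24, 0, 1/720, 0, -1/40320, 0, …
Product ⇒ symmetric product L₀, ord ≤ 2.
L = 5 - 4·Dx + Dx^2  (order 2).
h: a_k = 1, 2, 3/2, 1/3, -7/24, -19/60, -13/80, -139/2520, -527/40320, -359/181440, …
ICs: h(0) = 1, h′(0) = 2.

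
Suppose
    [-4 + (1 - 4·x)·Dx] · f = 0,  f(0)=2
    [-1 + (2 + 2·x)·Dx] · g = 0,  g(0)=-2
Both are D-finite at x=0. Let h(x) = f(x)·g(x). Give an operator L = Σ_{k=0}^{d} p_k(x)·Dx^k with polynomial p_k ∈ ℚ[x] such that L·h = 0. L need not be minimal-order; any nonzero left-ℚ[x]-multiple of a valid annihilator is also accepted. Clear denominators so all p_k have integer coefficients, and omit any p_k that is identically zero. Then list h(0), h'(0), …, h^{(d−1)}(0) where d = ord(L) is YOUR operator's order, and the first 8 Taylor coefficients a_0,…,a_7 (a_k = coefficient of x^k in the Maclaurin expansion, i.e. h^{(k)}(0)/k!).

f: a_k = 2, 8, 32, 128, 512, 2048, 8192, 32768, …
g: a_k = -2, -1, 1/4, -1/8, 5/64, -7/128, 21/512, -33/1024, …
Sym-product of L_f,L_g gives L₀ (≤ ord 1).
L = (9 + 4·x) + (-2 + 6·x + 8·x^2)·Dx  (order 1).
h: a_k = -4, -18, -143/2, -1145/4, -36635/32, -293087/64, -4689371/256, -37515001/512, …
ICs: h(0) = -4.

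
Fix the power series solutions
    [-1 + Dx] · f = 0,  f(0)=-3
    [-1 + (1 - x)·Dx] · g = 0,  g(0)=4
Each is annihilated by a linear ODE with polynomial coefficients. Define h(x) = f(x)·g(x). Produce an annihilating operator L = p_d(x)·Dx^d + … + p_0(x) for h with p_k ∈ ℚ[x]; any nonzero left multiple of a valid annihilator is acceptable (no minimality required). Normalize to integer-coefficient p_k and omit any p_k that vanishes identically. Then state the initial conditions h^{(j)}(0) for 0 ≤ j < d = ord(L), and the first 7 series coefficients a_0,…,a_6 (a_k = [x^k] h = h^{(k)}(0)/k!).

f: a_k = -3, -3, -3/2, -1/2, -1/8, -1/40, -1/240, …
g: a_k = 4, 4, 4, 4, 4, 4, 4, …
h₀=f·g: eliminate ⇒ L₀, order ≤ 1·1.
L = (2 - x) + (-1 + x)·Dx  (order 1).
h: a_k = -12, -24, -30, -32, -65/2, -163/5, -1957/60, …
ICs: h(0) = -12.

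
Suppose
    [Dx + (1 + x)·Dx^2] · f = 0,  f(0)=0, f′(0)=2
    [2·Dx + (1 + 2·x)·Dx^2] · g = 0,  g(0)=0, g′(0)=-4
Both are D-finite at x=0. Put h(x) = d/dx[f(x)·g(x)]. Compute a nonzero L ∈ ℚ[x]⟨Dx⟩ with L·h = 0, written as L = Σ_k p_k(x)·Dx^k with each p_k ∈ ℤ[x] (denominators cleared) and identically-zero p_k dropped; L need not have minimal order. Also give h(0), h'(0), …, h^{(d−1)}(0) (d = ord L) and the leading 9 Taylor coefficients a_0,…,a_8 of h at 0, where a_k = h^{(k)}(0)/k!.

f: a_k = 0, 2, -1, 2/3, -1/2, 2/5, -1/3, 2/7, -1/4, …
g: a_k = 0, -4, 4, -16/3, 8, -64/5, 64/3, -256/7, 64, …
Sym-product of L_f,L_g gives L₀ (≤ ord 4).
h₀' ⇒ L via d/dx closure of L₀.
L = (20 + 48·x + 32·x^2) + (66 + 268·x + 360·x^2 + 160·x^3)·Dx + (32 + 180·x + 372·x^2 + 336·x^3 + 112·x^4)·Dx^2 + (3 + 22·x + 63·x^2 + 88·x^3 + 60·x^4 + 16·x^5)·Dx^3  (order 3).
h: a_k = 0, -16, 36, -208/3, 130, -3668/15, 2324/5, -18752/21, 60579/35, …
ICs: h(0) = 0, h′(0) = -16, h′′(0) = 72.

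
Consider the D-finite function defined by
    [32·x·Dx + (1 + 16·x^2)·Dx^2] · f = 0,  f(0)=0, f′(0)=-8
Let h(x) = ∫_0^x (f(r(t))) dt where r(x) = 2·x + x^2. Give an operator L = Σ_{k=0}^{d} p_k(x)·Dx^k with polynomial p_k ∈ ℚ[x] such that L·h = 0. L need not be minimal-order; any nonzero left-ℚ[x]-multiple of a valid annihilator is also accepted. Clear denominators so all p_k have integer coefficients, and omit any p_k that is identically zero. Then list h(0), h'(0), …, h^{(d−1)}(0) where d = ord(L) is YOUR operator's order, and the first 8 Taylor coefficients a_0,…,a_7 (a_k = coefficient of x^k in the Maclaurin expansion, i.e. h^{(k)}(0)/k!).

f: a_k = 0, -8, 0, 128/3, 0, -2048/5, 0, 32768/7, …
h₀=f(r): pull back L_f along r ⇒ L₀.
h=∫₀ˣh₀: take L = L₀·Dx.
L = (-1 + 128·x + 256·x^2 + 192·x^3 + 48·x^4)·Dx^2 + (1 + x + 64·x^2 + 128·x^3 + 80·x^4 + 16·x^5)·Dx^3  (order 3).
h: a_k = 0, 0, -8, -8/3, 256/3, 512/5, -32128/15, -98176/21, …
ICs: h(0) = 0, h′(0) = 0, h′′(0) = -16.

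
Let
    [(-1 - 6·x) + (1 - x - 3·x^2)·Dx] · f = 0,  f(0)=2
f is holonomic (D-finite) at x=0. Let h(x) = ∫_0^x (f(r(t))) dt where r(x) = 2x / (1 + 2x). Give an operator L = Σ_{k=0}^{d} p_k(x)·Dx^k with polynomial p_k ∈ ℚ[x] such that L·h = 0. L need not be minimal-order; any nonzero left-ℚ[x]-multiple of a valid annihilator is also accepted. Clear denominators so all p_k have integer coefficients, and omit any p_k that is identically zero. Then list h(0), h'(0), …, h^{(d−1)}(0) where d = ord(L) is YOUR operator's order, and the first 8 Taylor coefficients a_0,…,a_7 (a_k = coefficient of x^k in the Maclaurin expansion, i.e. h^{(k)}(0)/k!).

f: a_k = 2, 2, 8, 14, 38, 80, 194, 434, …
f∘r: x↦r, Dx↦Dx/r' in L_f ⇒ L₀.
Integrate: L := L₀·Dx.
L = (2 + 28·x)·Dx + (-1 - 4·x + 8·x^2 + 24·x^3)·Dx^2  (order 2).
h: a_k = 0, 2, 2, 8, 0, 288/5, -96, 4608/7, …
ICs: h(0) = 0, h′(0) = 2.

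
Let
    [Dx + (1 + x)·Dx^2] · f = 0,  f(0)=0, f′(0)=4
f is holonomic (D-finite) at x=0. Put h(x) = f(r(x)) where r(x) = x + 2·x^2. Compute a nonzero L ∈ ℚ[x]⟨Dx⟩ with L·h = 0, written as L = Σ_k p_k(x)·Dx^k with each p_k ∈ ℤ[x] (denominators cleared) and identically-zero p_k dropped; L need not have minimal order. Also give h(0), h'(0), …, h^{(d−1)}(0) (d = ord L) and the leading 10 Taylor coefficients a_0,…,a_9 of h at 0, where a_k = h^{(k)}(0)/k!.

L = (-3 + 4·x + 8·x^2)·Dx + (1 + 5·x + 6·x^2 + 8·x^3)·Dx^2  (order 2).
h: a_k = 0, 4, 6, -20/3, -1, 44/5, -6, -52/7, 31/2, -20/9, …
ICs: h(0) = 0, h′(0) = 4.

f: a_k = 0, 4, -2, 4/3, -1, 4/5, -2/3, 4/7, -1/2, 4/9, …
Change of var in L_f (x↦r) gives L₀.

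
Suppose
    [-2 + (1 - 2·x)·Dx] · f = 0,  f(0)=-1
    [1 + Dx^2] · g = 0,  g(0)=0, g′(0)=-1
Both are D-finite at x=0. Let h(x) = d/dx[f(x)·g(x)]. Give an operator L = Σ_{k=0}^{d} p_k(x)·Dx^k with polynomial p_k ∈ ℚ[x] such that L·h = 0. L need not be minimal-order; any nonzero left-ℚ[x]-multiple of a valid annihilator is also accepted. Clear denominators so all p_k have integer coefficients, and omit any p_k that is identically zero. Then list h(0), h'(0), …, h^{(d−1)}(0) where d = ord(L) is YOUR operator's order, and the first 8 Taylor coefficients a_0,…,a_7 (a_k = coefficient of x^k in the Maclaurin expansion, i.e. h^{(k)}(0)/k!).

L = (-7 - 4·x + 4·x^2) + (-4 + 8·x)·Dx + (1 - 4·x + 4·x^2)·Dx^2  (order 2).
h: a_k = 1, 4, 23/2, 92/3, 1841/24, 1841/10, 309287/720, 309287/315, …
ICs: h(0) = 1, h′(0) = 4.

f: a_k = -1, -2, -4, -8, -16, -32, -64, -128, …
g: a_k = 0, -1, 0, 1/6, 0, -1/120, 0, 1/5040, …
h₀=f·g: eliminate ⇒ L₀, order ≤ 1·2.
Differentiate: ansatz ord ≤ ord L₀ ⇒ L.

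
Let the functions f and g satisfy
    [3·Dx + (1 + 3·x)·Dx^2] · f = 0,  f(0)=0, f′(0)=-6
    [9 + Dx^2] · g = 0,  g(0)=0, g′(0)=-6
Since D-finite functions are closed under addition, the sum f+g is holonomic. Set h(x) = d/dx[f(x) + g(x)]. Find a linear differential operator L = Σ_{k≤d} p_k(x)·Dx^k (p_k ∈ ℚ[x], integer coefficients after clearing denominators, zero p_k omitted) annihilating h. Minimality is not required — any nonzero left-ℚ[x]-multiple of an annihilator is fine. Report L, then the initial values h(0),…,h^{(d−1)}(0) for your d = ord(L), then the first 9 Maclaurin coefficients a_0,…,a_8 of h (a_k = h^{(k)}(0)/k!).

L = (63 + 54·x + 81·x^2) + (9 + 45·x + 81·x^2 + 81·x^3)·Dx + (7 + 6·x + 9·x^2)·Dx^2 + (1 + 5·x + 9·x^2 + 9·x^3)·Dx^3  (order 3).
h: a_k = -12, 18, -27, 162, -2025/4, 1458, -174717/40, 13122, -88182027/2240, …
ICs: h(0) = -12, h′(0) = 18, h′′(0) = -54.

f: a_k = 0, -6, 9, -18, 81/2, -486/5, 243, -4374/7, 6561/4, …
g: a_k = 0, -6, 0, 9, 0, -81/20, 0, 243/280, 0, …
L₀ := lclm(L_f,L_g); ord L₀ ≤ 2+2.
Differentiate: ansatz ord ≤ ord L₀ ⇒ L.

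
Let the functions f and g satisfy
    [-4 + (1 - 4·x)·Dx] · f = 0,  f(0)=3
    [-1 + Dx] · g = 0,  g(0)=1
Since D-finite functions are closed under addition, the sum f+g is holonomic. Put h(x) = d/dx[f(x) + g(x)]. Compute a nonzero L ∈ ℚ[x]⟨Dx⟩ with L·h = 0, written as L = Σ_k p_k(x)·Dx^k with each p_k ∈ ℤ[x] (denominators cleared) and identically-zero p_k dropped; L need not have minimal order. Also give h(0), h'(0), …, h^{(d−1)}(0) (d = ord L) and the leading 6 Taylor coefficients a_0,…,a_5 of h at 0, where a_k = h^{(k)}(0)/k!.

L = (88 + 32·x) + (-95 - 8·x + 16·x^2)·Dx + (7 - 24·x - 16·x^2)·Dx^2  (order 2).
h: a_k = 13, 97, 1153/2, 18433/6, 368641/24, 8847361/120, …
ICs: h(0) = 13, h′(0) = 97.

f: a_k = 3, 12, 48, 192, 768, 3072, …
g: a_k = 1, 1, 1/2, 1/6, 1/24, 1/120, …
f+g: L₀ = lclm(L_f,L_g), ord ≤ 1+1.
Derive L from L₀ (diff closure).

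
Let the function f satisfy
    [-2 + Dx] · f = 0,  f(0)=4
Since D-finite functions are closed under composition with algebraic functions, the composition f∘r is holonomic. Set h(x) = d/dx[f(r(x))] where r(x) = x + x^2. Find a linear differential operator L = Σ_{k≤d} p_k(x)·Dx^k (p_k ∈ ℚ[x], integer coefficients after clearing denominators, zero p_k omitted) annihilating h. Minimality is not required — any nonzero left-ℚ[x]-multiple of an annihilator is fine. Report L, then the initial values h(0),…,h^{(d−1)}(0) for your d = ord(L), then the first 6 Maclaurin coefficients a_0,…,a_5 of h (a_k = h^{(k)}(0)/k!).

f: a_k = 4, 8, 8, 16/3, 8/3, 16/15, …
Substitute x→r, Dx→(1/r')Dx; clear ⇒ L₀.
Differentiate: ansatz ord ≤ ord L₀ ⇒ L.
L = (4 + 8·x + 8·x^2) + (-1 - 2·x)·Dx  (order 1).
h: a_k = 8, 32, 64, 320/3, 416/3, 2432/15, …
ICs: h(0) = 8.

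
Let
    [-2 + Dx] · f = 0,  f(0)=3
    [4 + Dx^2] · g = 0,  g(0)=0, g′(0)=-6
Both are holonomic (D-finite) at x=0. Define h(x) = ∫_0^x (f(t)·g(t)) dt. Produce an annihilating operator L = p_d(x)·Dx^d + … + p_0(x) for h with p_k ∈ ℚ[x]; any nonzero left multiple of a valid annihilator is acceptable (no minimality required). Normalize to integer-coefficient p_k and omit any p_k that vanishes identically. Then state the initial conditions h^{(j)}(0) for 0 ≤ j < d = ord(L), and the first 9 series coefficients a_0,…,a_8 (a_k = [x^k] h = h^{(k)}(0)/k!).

L = 8·Dx - 4·Dx^2 + Dx^3  (order 3).
h: a_k = 0, 0, -9, -12, -6, 0, 8/5, 32/35, 8/35, …
ICs: h(0) = 0, h′(0) = 0, h′′(0) = -18.

f: a_k = 3, 6, 6, 4, 2, 4/5, 4/15, 8/105, 2/105, …
g: a_k = 0, -6, 0, 4, 0, -4/5, 0, 8/105, 0, …
f·g: L₀ = L_f ⊗_s L_g, ord ≤ 1·2.
∫: right-multiply L₀ by Dx.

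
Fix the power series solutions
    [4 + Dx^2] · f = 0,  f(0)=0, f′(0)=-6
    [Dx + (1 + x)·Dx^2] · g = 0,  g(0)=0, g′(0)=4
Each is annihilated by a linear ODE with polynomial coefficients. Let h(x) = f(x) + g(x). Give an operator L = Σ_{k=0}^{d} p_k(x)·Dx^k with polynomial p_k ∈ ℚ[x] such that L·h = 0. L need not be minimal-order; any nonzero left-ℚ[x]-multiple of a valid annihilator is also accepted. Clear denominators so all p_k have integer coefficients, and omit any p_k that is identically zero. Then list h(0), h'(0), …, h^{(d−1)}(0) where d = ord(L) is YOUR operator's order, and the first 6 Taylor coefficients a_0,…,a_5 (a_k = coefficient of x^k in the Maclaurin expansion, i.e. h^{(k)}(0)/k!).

f: a_k = 0, -6, 0, 4, 0, -4/5, …
g: a_k = 0, 4, -2, 4/3, -1, 4/5, …
h₀=f+g: left-lcm gives L₀, ord ≤ 4.
L = (20 + 16·x + 8·x^2)·Dx + (12 + 28·x + 24·x^2 + 8·x^3)·Dx^2 + (5 + 4·x + 2·x^2)·Dx^3 + (3 + 7·x + 6·x^2 + 2·x^3)·Dx^4  (order 4).
h: a_k = 0, -2, -2, 16/3, -1, 0, …
ICs: h(0) = 0, h′(0) = -2, h′′(0) = -4, h′′′(0) = 32.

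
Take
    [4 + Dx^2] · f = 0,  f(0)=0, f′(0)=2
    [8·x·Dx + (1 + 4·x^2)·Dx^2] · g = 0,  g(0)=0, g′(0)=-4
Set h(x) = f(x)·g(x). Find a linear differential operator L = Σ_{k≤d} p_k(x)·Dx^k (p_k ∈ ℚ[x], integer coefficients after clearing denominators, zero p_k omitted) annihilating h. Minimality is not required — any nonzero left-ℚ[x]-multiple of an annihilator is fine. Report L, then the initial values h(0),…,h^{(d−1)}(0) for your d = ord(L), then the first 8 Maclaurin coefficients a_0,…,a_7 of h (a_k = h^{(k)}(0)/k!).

f: a_k = 0, 2, 0, -4/3, 0, 4/15, 0, -8/315, …
g: a_k = 0, -4, 0, 16/3, 0, -64/5, 0, 256/7, …
Product ⇒ symmetric product L₀, ord ≤ 4.
L = (80 + 832·x^2 + 1408·x^4 + 2048·x^6 + 2048·x^8) + (96·x + 640·x^3 + 1536·x^5 + 2048·x^7)·Dx + (24 + 256·x^2 + 576·x^4 + 1024·x^6 + 1024·x^8)·Dx^2 + (24·x + 160·x^3 + 384·x^5 + 512·x^7)·Dx^3 + (1 + 12·x^2 + 56·x^4 + 128·x^6 + 128·x^8)·Dx^4  (order 4).
h: a_k = 0, 0, -8, 0, 16, 0, -304/9, 0, …
ICs: h(0) = 0, h′(0) = 0, h′′(0) = -16, h′′′(0) = 0.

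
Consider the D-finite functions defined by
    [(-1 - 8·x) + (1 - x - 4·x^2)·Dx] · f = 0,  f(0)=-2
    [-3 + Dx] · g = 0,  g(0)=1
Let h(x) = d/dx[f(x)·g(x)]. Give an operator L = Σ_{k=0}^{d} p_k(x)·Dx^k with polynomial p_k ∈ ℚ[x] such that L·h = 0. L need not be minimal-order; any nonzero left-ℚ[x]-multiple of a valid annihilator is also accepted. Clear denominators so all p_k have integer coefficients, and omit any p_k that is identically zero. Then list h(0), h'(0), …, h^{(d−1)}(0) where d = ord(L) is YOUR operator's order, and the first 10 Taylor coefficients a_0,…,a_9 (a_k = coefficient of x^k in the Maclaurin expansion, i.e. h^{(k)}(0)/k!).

f: a_k = -2, -2, -10, -18, -58, -130, -362, -882, -2330, -5858, …
g: a_k = 1, 3, 9/2, 9/2, 27/8, 81/40, 81/80, 243/560, 729/4480, 243/4480, …
f·g: L₀ = L_f ⊗_s L_g, ord ≤ 1·1.
h₀' ⇒ L via d/dx closure of L₀.
L = (25 + 48·x - 39·x^2 - 120·x^3 + 144·x^4) + (-4 - x + 33·x^2 + 8·x^3 - 48·x^4)·Dx  (order 1).
h: a_k = -8, -50, -198, -691, -2204, -136059/20, -81141/4, -16651081/280, -95886999/560, -1092208409/2240, …
ICs: h(0) = -8.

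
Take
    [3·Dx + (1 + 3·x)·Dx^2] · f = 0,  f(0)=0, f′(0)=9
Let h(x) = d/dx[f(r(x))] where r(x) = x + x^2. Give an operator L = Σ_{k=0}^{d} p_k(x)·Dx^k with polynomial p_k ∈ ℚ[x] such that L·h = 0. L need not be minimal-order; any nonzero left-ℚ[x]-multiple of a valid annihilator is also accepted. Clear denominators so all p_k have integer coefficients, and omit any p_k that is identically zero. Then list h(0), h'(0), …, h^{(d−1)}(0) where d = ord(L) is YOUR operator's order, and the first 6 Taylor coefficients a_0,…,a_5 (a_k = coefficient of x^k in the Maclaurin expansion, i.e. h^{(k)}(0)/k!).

f: a_k = 0, 9, -27/2, 27, -243/4, 729/5, …
Substitute x→r, Dx→(1/r')Dx; clear ⇒ L₀.
Derive L from L₀ (diff closure).
L = (1 + 6·x + 6·x^2) + (1 + 5·x + 9·x^2 + 6·x^3)·Dx  (order 1).
h: a_k = 9, -9, 0, 27, -81, 162, …
ICs: h(0) = 9.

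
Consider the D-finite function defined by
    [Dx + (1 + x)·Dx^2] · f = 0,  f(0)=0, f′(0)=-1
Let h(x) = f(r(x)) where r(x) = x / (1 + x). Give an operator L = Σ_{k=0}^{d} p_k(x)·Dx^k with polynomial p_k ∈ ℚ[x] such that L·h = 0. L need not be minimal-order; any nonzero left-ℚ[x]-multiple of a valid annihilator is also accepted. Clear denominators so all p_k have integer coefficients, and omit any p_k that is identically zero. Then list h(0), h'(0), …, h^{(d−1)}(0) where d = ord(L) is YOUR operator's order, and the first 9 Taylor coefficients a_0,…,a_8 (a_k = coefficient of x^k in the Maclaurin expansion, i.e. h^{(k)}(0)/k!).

f: a_k = 0, -1, 1/2, -1/3, 1/4, -1/5, 1/6, -1/7, 1/8, …
h₀=f(r): pull back L_f along r ⇒ L₀.
L = (3 + 4·x)·Dx + (1 + 3·x + 2·x^2)·Dx^2  (order 2).
h: a_k = 0, -1, 3/2, -7/3, 15/4, -31/5, 21/2, -127/7, 255/8, …
ICs: h(0) = 0, h′(0) = -1.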